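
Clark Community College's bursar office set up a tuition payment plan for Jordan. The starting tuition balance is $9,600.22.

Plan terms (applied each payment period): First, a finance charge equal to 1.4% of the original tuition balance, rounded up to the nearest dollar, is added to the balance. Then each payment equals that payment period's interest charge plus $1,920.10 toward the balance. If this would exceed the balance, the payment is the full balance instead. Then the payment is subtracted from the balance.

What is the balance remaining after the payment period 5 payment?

$0.00

# | Opening | Interest | Payment | End bal
1 | $9,600.22 | $135.00 | $2,055.10 | $7,680.12
2 | $7,680.12 | $135.00 | $2,055.10 | $5,760.02
3 | $5,760.02 | $135.00 | $2,055.10 | $3,839.92
4 | $3,839.92 | $135.00 | $2,055.10 | $1,919.82
5 | $1,919.82 | $135.00 | $2,054.82 | $0.00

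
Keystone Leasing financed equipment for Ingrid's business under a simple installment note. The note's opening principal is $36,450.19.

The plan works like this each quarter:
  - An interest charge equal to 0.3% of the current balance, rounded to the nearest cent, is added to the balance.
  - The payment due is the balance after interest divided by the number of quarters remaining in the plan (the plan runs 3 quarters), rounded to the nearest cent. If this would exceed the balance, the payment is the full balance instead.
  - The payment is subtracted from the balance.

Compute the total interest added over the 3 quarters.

# | Opening | Interest | Payment | End bal
1 | $36,450.19 | $109.35 | $12,186.51 | $24,373.03
2 | $24,373.03 | $73.12 | $12,223.08 | $12,223.07
3 | $12,223.07 | $36.67 | $12,259.74 | $0.00
Total interest: $109.35 + $73.12 + $36.67 = $219.14

$219.14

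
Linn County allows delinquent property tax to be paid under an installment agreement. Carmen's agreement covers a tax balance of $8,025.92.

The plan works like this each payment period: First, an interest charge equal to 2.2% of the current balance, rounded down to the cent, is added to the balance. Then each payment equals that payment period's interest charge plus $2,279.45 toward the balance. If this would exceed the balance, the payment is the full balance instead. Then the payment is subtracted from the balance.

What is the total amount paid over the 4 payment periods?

$8,431.30

Payment period 1: opening $8,025.92; interest $176.57 → $8,202.49; payment $2,456.02; balance $5,746.47
Payment period 2: opening $5,746.47; interest $126.42 → $5,872.89; payment $2,405.87; balance $3,467.02
Payment period 3: opening $3,467.02; interest $76.27 → $3,543.29; payment $2,355.72; balance $1,187.57
Payment period 4: opening $1,187.57; interest $26.12 → $1,213.69; payment $1,213.69; balance $0.00
Total paid: $8,431.30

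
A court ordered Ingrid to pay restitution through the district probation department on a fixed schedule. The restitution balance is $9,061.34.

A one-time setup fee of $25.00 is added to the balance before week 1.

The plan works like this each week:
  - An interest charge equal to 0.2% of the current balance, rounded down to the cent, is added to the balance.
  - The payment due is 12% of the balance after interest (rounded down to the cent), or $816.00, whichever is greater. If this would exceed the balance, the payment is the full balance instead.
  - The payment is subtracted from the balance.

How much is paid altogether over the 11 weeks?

$9,189.11

Week 1: opening $9,086.34; interest $18.17 → $9,104.51; payment $1,092.54; balance $8,011.97
Week 2: opening $8,011.97; interest $16.02 → $8,027.99; payment $963.35; balance $7,064.64
Week 3: opening $7,064.64; interest $14.12 → $7,078.76; payment $849.45; balance $6,229.31
Week 4: opening $6,229.31; interest $12.45 → $6,241.76; payment $816.00; balance $5,425.76
Week 5: opening $5,425.76; interest $10.85 → $5,436.61; payment $816.00; balance $4,620.61
Week 6: opening $4,620.61; interest $9.24 → $4,629.85; payment $816.00; balance $3,813.85
Week 7: opening $3,813.85; interest $7.62 → $3,821.47; payment $816.00; balance $3,005.47
Week 8: opening $3,005.47; interest $6.01 → $3,011.48; payment $816.00; balance $2,195.48
Week 9: opening $2,195.48; interest $4.39 → $2,199.87; payment $816.00; balance $1,383.87
Week 10: opening $1,383.87; interest $2.76 → $1,386.63; payment $816.00; balance $570.63
Week 11: opening $570.63; interest $1.14 → $571.77; payment $571.77; balance $0.00
Total paid: $9,189.11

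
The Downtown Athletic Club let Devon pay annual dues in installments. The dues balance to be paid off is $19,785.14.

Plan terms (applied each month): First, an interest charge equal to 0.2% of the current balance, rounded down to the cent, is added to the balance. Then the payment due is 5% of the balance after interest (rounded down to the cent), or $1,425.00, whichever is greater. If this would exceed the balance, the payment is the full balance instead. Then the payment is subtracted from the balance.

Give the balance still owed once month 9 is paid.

$7,216.02

# | Opening | Interest | Payment | End bal
1 | $19,785.14 | $39.57 | $1,425.00 | $18,399.71
2 | $18,399.71 | $36.79 | $1,425.00 | $17,011.50
3 | $17,011.50 | $34.02 | $1,425.00 | $15,620.52
4 | $15,620.52 | $31.24 | $1,425.00 | $14,226.76
5 | $14,226.76 | $28.45 | $1,425.00 | $12,830.21
6 | $12,830.21 | $25.66 | $1,425.00 | $11,430.87
7 | $11,430.87 | $22.86 | $1,425.00 | $10,028.73
8 | $10,028.73 | $20.05 | $1,425.00 | $8,623.78
9 | $8,623.78 | $17.24 | $1,425.00 | $7,216.02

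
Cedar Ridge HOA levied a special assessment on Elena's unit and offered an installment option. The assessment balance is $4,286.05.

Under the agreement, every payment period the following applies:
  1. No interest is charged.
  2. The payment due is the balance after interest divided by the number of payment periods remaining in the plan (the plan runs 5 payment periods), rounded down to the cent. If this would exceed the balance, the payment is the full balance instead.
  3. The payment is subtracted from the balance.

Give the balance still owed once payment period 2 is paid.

Payment period 1: opening $4,286.05; payment $857.21; balance $3,428.84
Payment period 2: opening $3,428.84; payment $857.21; balance $2,571.63

$2,571.63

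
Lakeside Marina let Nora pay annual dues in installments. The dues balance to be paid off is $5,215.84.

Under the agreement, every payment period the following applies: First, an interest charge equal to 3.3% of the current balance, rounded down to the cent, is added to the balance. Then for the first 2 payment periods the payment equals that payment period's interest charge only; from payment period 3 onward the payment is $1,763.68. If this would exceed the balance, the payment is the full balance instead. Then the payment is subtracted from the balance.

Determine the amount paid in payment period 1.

Payment period 1: opening $5,215.84; interest $172.12 → $5,387.96; payment $172.12; balance $5,215.84

$172.12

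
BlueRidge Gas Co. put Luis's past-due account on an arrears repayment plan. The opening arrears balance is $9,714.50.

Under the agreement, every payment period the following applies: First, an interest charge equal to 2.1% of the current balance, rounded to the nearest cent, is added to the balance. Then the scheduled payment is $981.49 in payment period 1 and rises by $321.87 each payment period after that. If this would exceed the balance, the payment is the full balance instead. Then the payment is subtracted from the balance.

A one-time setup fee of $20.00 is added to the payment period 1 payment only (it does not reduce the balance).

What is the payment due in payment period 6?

$2,423.17

Payment period 1: $9,714.50 +$204.00 interest = $9,918.50; pay $981.49 (+ $20.00 fee) → $8,937.01
Payment period 2: $8,937.01 +$187.68 interest = $9,124.69; pay $1,303.36 → $7,821.33
Payment period 3: $7,821.33 +$164.25 interest = $7,985.58; pay $1,625.23 → $6,360.35
Payment period 4: $6,360.35 +$133.57 interest = $6,493.92; pay $1,947.10 → $4,546.82
Payment period 5: $4,546.82 +$95.48 interest = $4,642.30; pay $2,268.97 → $2,373.33
Payment period 6: $2,373.33 +$49.84 interest = $2,423.17; pay $2,423.17 → $0.00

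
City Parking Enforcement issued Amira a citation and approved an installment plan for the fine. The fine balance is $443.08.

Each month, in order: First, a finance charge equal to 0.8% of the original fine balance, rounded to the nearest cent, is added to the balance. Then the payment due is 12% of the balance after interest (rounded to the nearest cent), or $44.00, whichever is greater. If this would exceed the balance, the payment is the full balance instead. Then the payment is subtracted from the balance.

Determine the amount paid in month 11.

Month 1: opening $443.08; interest $3.54 → $446.62; payment $53.59; balance $393.03
Month 2: opening $393.03; interest $3.54 → $396.57; payment $47.59; balance $348.98
Month 3: opening $348.98; interest $3.54 → $352.52; payment $44.00; balance $308.52
Month 4: opening $308.52; interest $3.54 → $312.06; payment $44.00; balance $268.06
Month 5: opening $268.06; interest $3.54 → $271.60; payment $44.00; balance $227.60
Month 6: opening $227.60; interest $3.54 → $231.14; payment $44.00; balance $187.14
Month 7: opening $187.14; interest $3.54 → $190.68; payment $44.00; balance $146.68
Month 8: opening $146.68; interest $3.54 → $150.22; payment $44.00; balance $106.22
Month 9: opening $106.22; interest $3.54 → $109.76; payment $44.00; balance $65.76
Month 10: opening $65.76; interest $3.54 → $69.30; payment $44.00; balance $25.30
Month 11: opening $25.30; interest $3.54 → $28.84; payment $28.84; balance $0.00

$28.84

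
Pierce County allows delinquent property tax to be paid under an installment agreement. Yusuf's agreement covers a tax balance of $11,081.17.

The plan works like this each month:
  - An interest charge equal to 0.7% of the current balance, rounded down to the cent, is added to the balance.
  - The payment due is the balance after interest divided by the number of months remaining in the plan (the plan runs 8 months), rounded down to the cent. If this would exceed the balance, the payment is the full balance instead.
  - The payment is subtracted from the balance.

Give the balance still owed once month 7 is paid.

# | Opening | Interest | Payment | End bal
1 | $11,081.17 | $77.56 | $1,394.84 | $9,763.89
2 | $9,763.89 | $68.34 | $1,404.60 | $8,427.63
3 | $8,427.63 | $58.99 | $1,414.43 | $7,072.19
4 | $7,072.19 | $49.50 | $1,424.33 | $5,697.36
5 | $5,697.36 | $39.88 | $1,434.31 | $4,302.93
6 | $4,302.93 | $30.12 | $1,444.35 | $2,888.70
7 | $2,888.70 | $20.22 | $1,454.46 | $1,454.46

$1,454.46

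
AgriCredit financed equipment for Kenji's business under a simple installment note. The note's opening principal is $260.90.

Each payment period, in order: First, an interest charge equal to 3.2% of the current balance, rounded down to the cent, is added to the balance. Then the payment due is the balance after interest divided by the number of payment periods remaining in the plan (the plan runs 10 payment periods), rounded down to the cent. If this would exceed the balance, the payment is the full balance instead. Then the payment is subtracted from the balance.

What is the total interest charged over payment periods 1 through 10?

$50.57

# | Opening | Interest | Payment | End bal
1 | $260.90 | $8.34 | $26.92 | $242.32
2 | $242.32 | $7.75 | $27.78 | $222.29
3 | $222.29 | $7.11 | $28.67 | $200.73
4 | $200.73 | $6.42 | $29.59 | $177.56
5 | $177.56 | $5.68 | $30.54 | $152.70
6 | $152.70 | $4.88 | $31.51 | $126.07
7 | $126.07 | $4.03 | $32.52 | $97.58
8 | $97.58 | $3.12 | $33.56 | $67.14
9 | $67.14 | $2.14 | $34.64 | $34.64
10 | $34.64 | $1.10 | $35.74 | $0.00
Total interest: $8.34 + $7.75 + $7.11 + $6.42 + $5.68 + $4.88 + $4.03 + $3.12 + $2.14 + $1.10 = $50.57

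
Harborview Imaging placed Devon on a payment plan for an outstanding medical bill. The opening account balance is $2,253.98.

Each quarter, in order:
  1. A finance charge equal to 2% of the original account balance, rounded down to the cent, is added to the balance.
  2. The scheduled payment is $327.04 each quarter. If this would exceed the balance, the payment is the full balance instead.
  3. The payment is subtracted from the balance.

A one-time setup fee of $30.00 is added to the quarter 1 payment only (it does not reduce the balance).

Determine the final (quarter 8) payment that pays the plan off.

Quarter 1: $2,253.98 +$45.07 interest = $2,299.05; pay $327.04 (+ $30.00 fee) → $1,972.01
Quarter 2: $1,972.01 +$45.07 interest = $2,017.08; pay $327.04 → $1,690.04
Quarter 3: $1,690.04 +$45.07 interest = $1,735.11; pay $327.04 → $1,408.07
Quarter 4: $1,408.07 +$45.07 interest = $1,453.14; pay $327.04 → $1,126.10
Quarter 5: $1,126.10 +$45.07 interest = $1,171.17; pay $327.04 → $844.13
Quarter 6: $844.13 +$45.07 interest = $889.20; pay $327.04 → $562.16
Quarter 7: $562.16 +$45.07 interest = $607.23; pay $327.04 → $280.19
Quarter 8: $280.19 +$45.07 interest = $325.26; pay $325.26 → $0.00

$325.26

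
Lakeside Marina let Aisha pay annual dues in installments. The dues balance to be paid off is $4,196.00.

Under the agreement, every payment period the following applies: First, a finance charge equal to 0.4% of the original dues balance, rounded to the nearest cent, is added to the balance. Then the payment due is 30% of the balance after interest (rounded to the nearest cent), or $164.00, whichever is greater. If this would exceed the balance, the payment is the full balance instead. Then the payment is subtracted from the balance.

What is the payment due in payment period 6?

# | Opening | Interest | Payment | End bal
1 | $4,196.00 | $16.78 | $1,263.83 | $2,948.95
2 | $2,948.95 | $16.78 | $889.72 | $2,076.01
3 | $2,076.01 | $16.78 | $627.84 | $1,464.95
4 | $1,464.95 | $16.78 | $444.52 | $1,037.21
5 | $1,037.21 | $16.78 | $316.20 | $737.79
6 | $737.79 | $16.78 | $226.37 | $528.20

$226.37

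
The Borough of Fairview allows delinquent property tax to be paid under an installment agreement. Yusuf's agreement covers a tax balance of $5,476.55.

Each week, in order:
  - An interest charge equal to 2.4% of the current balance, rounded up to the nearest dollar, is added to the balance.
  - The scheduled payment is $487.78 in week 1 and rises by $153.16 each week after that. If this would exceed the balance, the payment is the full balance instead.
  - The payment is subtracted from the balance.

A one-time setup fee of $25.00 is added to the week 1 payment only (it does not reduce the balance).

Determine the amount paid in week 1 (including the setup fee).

Week 1: opening $5,476.55; interest $132.00 → $5,608.55; payment $487.78 (+ $25.00 fee); balance $5,120.77

$512.78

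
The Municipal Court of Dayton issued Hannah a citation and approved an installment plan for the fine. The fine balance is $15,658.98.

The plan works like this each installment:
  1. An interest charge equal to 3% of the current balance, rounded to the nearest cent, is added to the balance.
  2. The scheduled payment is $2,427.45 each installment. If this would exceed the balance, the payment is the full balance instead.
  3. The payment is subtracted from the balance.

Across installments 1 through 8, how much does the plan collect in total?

$17,670.23

Installment 1: opening $15,658.98; interest $469.77 → $16,128.75; payment $2,427.45; balance $13,701.30
Installment 2: opening $13,701.30; interest $411.04 → $14,112.34; payment $2,427.45; balance $11,684.89
Installment 3: opening $11,684.89; interest $350.55 → $12,035.44; payment $2,427.45; balance $9,607.99
Installment 4: opening $9,607.99; interest $288.24 → $9,896.23; payment $2,427.45; balance $7,468.78
Installment 5: opening $7,468.78; interest $224.06 → $7,692.84; payment $2,427.45; balance $5,265.39
Installment 6: opening $5,265.39; interest $157.96 → $5,423.35; payment $2,427.45; balance $2,995.90
Installment 7: opening $2,995.90; interest $89.88 → $3,085.78; payment $2,427.45; balance $658.33
Installment 8: opening $658.33; interest $19.75 → $678.08; payment $678.08; balance $0.00
Total paid: $17,670.23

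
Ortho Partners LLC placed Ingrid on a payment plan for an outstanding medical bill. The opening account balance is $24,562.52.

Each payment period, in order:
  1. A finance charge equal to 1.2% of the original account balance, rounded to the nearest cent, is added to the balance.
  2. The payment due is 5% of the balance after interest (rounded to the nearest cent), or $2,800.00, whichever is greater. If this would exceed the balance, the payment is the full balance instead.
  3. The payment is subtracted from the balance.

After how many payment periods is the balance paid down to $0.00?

10

Payment period 1: opening $24,562.52; interest $294.75 → $24,857.27; payment $2,800.00; balance $22,057.27
Payment period 2: opening $22,057.27; interest $294.75 → $22,352.02; payment $2,800.00; balance $19,552.02
Payment period 3: opening $19,552.02; interest $294.75 → $19,846.77; payment $2,800.00; balance $17,046.77
Payment period 4: opening $17,046.77; interest $294.75 → $17,341.52; payment $2,800.00; balance $14,541.52
Payment period 5: opening $14,541.52; interest $294.75 → $14,836.27; payment $2,800.00; balance $12,036.27
Payment period 6: opening $12,036.27; interest $294.75 → $12,331.02; payment $2,800.00; balance $9,531.02
Payment period 7: opening $9,531.02; interest $294.75 → $9,825.77; payment $2,800.00; balance $7,025.77
Payment period 8: opening $7,025.77; interest $294.75 → $7,320.52; payment $2,800.00; balance $4,520.52
Payment period 9: opening $4,520.52; interest $294.75 → $4,815.27; payment $2,800.00; balance $2,015.27
Payment period 10: opening $2,015.27; interest $294.75 → $2,310.02; payment $2,310.02; balance $0.00
Balance reaches $0.00 in payment period 10.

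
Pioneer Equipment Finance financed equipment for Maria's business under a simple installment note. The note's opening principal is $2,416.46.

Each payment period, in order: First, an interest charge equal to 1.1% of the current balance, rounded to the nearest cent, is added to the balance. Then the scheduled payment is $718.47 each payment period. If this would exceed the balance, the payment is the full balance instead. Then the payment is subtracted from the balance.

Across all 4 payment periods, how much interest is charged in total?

$60.33

# | Opening | Interest | Payment | End bal
1 | $2,416.46 | $26.58 | $718.47 | $1,724.57
2 | $1,724.57 | $18.97 | $718.47 | $1,025.07
3 | $1,025.07 | $11.28 | $718.47 | $317.88
4 | $317.88 | $3.50 | $321.38 | $0.00
Total interest: $26.58 + $18.97 + $11.28 + $3.50 = $60.33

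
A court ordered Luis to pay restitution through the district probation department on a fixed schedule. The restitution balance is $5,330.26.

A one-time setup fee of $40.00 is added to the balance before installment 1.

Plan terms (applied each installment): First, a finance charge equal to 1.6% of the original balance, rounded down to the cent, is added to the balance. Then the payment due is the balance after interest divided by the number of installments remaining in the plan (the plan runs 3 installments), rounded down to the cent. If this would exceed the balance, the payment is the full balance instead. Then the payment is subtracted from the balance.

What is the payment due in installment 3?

# | Opening | Interest | Payment | End bal
1 | $5,370.26 | $85.28 | $1,818.51 | $3,637.03
2 | $3,637.03 | $85.28 | $1,861.15 | $1,861.16
3 | $1,861.16 | $85.28 | $1,946.44 | $0.00

$1,946.44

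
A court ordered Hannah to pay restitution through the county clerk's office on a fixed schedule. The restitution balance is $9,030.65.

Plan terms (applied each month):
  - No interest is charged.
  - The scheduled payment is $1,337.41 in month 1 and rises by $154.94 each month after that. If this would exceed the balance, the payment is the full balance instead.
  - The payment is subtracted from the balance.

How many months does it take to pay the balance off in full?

Month 1: opening $9,030.65; payment $1,337.41; balance $7,693.24
Month 2: opening $7,693.24; payment $1,492.35; balance $6,200.89
Month 3: opening $6,200.89; payment $1,647.29; balance $4,553.60
Month 4: opening $4,553.60; payment $1,802.23; balance $2,751.37
Month 5: opening $2,751.37; payment $1,957.17; balance $794.20
Month 6: opening $794.20; payment $794.20; balance $0.00
Balance reaches $0.00 in month 6.

6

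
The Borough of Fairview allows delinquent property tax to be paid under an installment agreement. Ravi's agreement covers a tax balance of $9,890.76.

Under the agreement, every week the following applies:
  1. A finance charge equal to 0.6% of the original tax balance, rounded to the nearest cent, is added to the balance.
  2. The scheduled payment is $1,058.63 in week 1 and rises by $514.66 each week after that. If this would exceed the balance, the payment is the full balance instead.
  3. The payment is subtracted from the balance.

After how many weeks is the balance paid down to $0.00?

Week 1: opening $9,890.76; interest $59.34 → $9,950.10; payment $1,058.63; balance $8,891.47
Week 2: opening $8,891.47; interest $59.34 → $8,950.81; payment $1,573.29; balance $7,377.52
Week 3: opening $7,377.52; interest $59.34 → $7,436.86; payment $2,087.95; balance $5,348.91
Week 4: opening $5,348.91; interest $59.34 → $5,408.25; payment $2,602.61; balance $2,805.64
Week 5: opening $2,805.64; interest $59.34 → $2,864.98; payment $2,864.98; balance $0.00
Balance reaches $0.00 in week 5.

5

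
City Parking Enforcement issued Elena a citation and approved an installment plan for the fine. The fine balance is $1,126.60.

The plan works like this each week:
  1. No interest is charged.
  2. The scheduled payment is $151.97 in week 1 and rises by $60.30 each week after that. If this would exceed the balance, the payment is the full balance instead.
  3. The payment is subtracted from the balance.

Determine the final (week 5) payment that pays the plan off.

$156.92

Week 1: opening $1,126.60; payment $151.97; balance $974.63
Week 2: opening $974.63; payment $212.27; balance $762.36
Week 3: opening $762.36; payment $272.57; balance $489.79
Week 4: opening $489.79; payment $332.87; balance $156.92
Week 5: opening $156.92; payment $156.92; balance $0.00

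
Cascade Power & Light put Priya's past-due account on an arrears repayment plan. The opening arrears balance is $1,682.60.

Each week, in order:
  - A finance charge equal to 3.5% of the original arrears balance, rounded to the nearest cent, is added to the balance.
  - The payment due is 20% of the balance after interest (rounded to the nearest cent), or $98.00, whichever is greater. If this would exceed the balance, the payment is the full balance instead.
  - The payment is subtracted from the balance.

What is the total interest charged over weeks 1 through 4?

Week 1: $1,682.60 +$58.89 interest = $1,741.49; pay $348.30 → $1,393.19
Week 2: $1,393.19 +$58.89 interest = $1,452.08; pay $290.42 → $1,161.66
Week 3: $1,161.66 +$58.89 interest = $1,220.55; pay $244.11 → $976.44
Week 4: $976.44 +$58.89 interest = $1,035.33; pay $207.07 → $828.26
Total interest: $58.89 + $58.89 + $58.89 + $58.89 = $235.56

$235.56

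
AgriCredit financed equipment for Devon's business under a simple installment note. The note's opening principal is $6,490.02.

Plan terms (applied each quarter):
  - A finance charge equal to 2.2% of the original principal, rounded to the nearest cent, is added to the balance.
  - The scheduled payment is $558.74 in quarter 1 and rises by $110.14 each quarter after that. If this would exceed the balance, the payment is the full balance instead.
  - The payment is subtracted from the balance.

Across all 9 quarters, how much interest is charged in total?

$1,285.02

Quarter 1: opening $6,490.02; interest $142.78 → $6,632.80; payment $558.74; balance $6,074.06
Quarter 2: opening $6,074.06; interest $142.78 → $6,216.84; payment $668.88; balance $5,547.96
Quarter 3: opening $5,547.96; interest $142.78 → $5,690.74; payment $779.02; balance $4,911.72
Quarter 4: opening $4,911.72; interest $142.78 → $5,054.50; payment $889.16; balance $4,165.34
Quarter 5: opening $4,165.34; interest $142.78 → $4,308.12; payment $999.30; balance $3,308.82
Quarter 6: opening $3,308.82; interest $142.78 → $3,451.60; payment $1,109.44; balance $2,342.16
Quarter 7: opening $2,342.16; interest $142.78 → $2,484.94; payment $1,219.58; balance $1,265.36
Quarter 8: opening $1,265.36; interest $142.78 → $1,408.14; payment $1,329.72; balance $78.42
Quarter 9: opening $78.42; interest $142.78 → $221.20; payment $221.20; balance $0.00
Total interest: $142.78 + $142.78 + $142.78 + $142.78 + $142.78 + $142.78 + $142.78 + $142.78 + $142.78 = $1,285.02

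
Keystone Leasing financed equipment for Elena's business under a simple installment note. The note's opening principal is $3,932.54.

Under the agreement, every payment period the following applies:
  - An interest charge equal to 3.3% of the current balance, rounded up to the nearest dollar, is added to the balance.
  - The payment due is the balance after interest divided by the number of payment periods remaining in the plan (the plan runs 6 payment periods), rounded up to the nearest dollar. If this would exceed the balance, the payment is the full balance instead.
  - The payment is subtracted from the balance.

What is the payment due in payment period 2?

# | Opening | Interest | Payment | End bal
1 | $3,932.54 | $130.00 | $678.00 | $3,384.54
2 | $3,384.54 | $112.00 | $700.00 | $2,796.54

$700.00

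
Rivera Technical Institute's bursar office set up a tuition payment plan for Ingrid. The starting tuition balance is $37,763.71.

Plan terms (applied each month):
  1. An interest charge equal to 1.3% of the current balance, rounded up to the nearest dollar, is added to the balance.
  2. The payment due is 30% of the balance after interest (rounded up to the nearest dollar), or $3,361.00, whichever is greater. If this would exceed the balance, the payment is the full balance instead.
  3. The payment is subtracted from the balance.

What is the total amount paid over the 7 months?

$39,274.71

Month 1: opening $37,763.71; interest $491.00 → $38,254.71; payment $11,477.00; balance $26,777.71
Month 2: opening $26,777.71; interest $349.00 → $27,126.71; payment $8,139.00; balance $18,987.71
Month 3: opening $18,987.71; interest $247.00 → $19,234.71; payment $5,771.00; balance $13,463.71
Month 4: opening $13,463.71; interest $176.00 → $13,639.71; payment $4,092.00; balance $9,547.71
Month 5: opening $9,547.71; interest $125.00 → $9,672.71; payment $3,361.00; balance $6,311.71
Month 6: opening $6,311.71; interest $83.00 → $6,394.71; payment $3,361.00; balance $3,033.71
Month 7: opening $3,033.71; interest $40.00 → $3,073.71; payment $3,073.71; balance $0.00
Total paid: $39,274.71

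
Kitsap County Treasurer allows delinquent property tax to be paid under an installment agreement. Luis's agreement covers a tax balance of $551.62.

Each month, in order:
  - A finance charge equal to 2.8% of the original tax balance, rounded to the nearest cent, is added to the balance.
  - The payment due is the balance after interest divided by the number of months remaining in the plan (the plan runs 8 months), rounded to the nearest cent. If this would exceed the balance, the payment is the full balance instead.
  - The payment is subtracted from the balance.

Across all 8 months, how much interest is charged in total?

Month 1: opening $551.62; interest $15.45 → $567.07; payment $70.88; balance $496.19
Month 2: opening $496.19; interest $15.45 → $511.64; payment $73.09; balance $438.55
Month 3: opening $438.55; interest $15.45 → $454.00; payment $75.67; balance $378.33
Month 4: opening $378.33; interest $15.45 → $393.78; payment $78.76; balance $315.02
Month 5: opening $315.02; interest $15.45 → $330.47; payment $82.62; balance $247.85
Month 6: opening $247.85; interest $15.45 → $263.30; payment $87.77; balance $175.53
Month 7: opening $175.53; interest $15.45 → $190.98; payment $95.49; balance $95.49
Month 8: opening $95.49; interest $15.45 → $110.94; payment $110.94; balance $0.00
Total interest: $15.45 + $15.45 + $15.45 + $15.45 + $15.45 + $15.45 + $15.45 + $15.45 = $123.60

$123.60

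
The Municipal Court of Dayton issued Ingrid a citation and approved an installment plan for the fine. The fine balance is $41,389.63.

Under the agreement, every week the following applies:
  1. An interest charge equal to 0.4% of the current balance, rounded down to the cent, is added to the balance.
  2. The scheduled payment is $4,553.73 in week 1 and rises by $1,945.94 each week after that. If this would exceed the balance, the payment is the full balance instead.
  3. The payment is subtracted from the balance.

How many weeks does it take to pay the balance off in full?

5

Week 1: $41,389.63 +$165.55 interest = $41,555.18; pay $4,553.73 → $37,001.45
Week 2: $37,001.45 +$148.00 interest = $37,149.45; pay $6,499.67 → $30,649.78
Week 3: $30,649.78 +$122.59 interest = $30,772.37; pay $8,445.61 → $22,326.76
Week 4: $22,326.76 +$89.30 interest = $22,416.06; pay $10,391.55 → $12,024.51
Week 5: $12,024.51 +$48.09 interest = $12,072.60; pay $12,072.60 → $0.00
Balance reaches $0.00 in week 5.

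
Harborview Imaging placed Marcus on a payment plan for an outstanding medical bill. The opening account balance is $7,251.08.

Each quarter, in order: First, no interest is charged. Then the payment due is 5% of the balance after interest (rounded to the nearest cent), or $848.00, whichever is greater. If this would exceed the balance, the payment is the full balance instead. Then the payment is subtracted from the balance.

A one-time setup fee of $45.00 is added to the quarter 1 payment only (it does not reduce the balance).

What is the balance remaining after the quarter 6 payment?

# | Opening | Payment | Fee | End bal
1 | $7,251.08 | $848.00 | $45.00 | $6,403.08
2 | $6,403.08 | $848.00 | — | $5,555.08
3 | $5,555.08 | $848.00 | — | $4,707.08
4 | $4,707.08 | $848.00 | — | $3,859.08
5 | $3,859.08 | $848.00 | — | $3,011.08
6 | $3,011.08 | $848.00 | — | $2,163.08

$2,163.08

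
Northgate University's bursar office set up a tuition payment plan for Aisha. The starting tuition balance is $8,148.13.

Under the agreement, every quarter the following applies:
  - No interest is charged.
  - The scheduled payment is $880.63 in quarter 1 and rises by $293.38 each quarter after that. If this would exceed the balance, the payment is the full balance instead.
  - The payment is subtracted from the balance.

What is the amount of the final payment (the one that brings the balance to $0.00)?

$811.18

Quarter 1: $8,148.13 − $880.63 → $7,267.50
Quarter 2: $7,267.50 − $1,174.01 → $6,093.49
Quarter 3: $6,093.49 − $1,467.39 → $4,626.10
Quarter 4: $4,626.10 − $1,760.77 → $2,865.33
Quarter 5: $2,865.33 − $2,054.15 → $811.18
Quarter 6: $811.18 − $811.18 → $0.00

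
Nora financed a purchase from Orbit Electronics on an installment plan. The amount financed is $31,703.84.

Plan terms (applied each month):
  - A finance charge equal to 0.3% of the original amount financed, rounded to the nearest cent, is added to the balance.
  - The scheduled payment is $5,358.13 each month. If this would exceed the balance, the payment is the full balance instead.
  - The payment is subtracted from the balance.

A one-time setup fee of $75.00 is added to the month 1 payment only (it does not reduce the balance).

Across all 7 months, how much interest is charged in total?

$665.77

Month 1: opening $31,703.84; interest $95.11 → $31,798.95; payment $5,358.13 (+ $75.00 fee); balance $26,440.82
Month 2: opening $26,440.82; interest $95.11 → $26,535.93; payment $5,358.13; balance $21,177.80
Month 3: opening $21,177.80; interest $95.11 → $21,272.91; payment $5,358.13; balance $15,914.78
Month 4: opening $15,914.78; interest $95.11 → $16,009.89; payment $5,358.13; balance $10,651.76
Month 5: opening $10,651.76; interest $95.11 → $10,746.87; payment $5,358.13; balance $5,388.74
Month 6: opening $5,388.74; interest $95.11 → $5,483.85; payment $5,358.13; balance $125.72
Month 7: opening $125.72; interest $95.11 → $220.83; payment $220.83; balance $0.00
Total interest: $95.11 + $95.11 + $95.11 + $95.11 + $95.11 + $95.11 + $95.11 = $665.77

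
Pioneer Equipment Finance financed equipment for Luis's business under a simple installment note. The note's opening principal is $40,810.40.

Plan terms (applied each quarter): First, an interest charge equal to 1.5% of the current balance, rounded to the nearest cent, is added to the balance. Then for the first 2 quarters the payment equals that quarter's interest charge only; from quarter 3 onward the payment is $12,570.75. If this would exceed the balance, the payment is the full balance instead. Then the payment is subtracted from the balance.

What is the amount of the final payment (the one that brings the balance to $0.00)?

$4,459.71

Quarter 1: opening $40,810.40; interest $612.16 → $41,422.56; payment $612.16; balance $40,810.40
Quarter 2: opening $40,810.40; interest $612.16 → $41,422.56; payment $612.16; balance $40,810.40
Quarter 3: opening $40,810.40; interest $612.16 → $41,422.56; payment $12,570.75; balance $28,851.81
Quarter 4: opening $28,851.81; interest $432.78 → $29,284.59; payment $12,570.75; balance $16,713.84
Quarter 5: opening $16,713.84; interest $250.71 → $16,964.55; payment $12,570.75; balance $4,393.80
Quarter 6: opening $4,393.80; interest $65.91 → $4,459.71; payment $4,459.71; balance $0.00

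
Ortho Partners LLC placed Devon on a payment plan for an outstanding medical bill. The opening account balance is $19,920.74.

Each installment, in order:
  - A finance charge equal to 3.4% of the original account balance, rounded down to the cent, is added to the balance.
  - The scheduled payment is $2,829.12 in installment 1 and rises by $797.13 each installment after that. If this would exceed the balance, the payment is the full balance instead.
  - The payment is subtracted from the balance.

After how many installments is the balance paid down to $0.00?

6

Installment 1: $19,920.74 +$677.30 interest = $20,598.04; pay $2,829.12 → $17,768.92
Installment 2: $17,768.92 +$677.30 interest = $18,446.22; pay $3,626.25 → $14,819.97
Installment 3: $14,819.97 +$677.30 interest = $15,497.27; pay $4,423.38 → $11,073.89
Installment 4: $11,073.89 +$677.30 interest = $11,751.19; pay $5,220.51 → $6,530.68
Installment 5: $6,530.68 +$677.30 interest = $7,207.98; pay $6,017.64 → $1,190.34
Installment 6: $1,190.34 +$677.30 interest = $1,867.64; pay $1,867.64 → $0.00
Balance reaches $0.00 in installment 6.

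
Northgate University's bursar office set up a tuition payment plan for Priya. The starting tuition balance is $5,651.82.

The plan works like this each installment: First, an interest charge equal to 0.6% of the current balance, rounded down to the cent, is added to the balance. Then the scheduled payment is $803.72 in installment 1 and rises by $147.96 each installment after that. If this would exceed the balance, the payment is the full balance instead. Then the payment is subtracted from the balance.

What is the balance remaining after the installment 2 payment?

Installment 1: $5,651.82 +$33.91 interest = $5,685.73; pay $803.72 → $4,882.01
Installment 2: $4,882.01 +$29.29 interest = $4,911.30; pay $951.68 → $3,959.62

$3,959.62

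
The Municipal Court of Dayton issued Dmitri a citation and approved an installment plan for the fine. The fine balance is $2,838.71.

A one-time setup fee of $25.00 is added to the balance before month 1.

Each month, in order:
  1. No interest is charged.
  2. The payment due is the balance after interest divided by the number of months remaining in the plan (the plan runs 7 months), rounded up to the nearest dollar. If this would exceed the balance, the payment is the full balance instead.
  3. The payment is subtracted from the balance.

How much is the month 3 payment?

$409.00

Month 1: $2,863.71 − $410.00 → $2,453.71
Month 2: $2,453.71 − $409.00 → $2,044.71
Month 3: $2,044.71 − $409.00 → $1,635.71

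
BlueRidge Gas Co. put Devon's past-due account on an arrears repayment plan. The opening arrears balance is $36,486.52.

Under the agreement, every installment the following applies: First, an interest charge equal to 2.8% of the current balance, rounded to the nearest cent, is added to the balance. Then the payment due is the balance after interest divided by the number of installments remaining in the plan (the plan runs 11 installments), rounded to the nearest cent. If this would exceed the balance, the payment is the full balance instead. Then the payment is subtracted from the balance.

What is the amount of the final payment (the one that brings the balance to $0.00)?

Installment 1: opening $36,486.52; interest $1,021.62 → $37,508.14; payment $3,409.83; balance $34,098.31
Installment 2: opening $34,098.31; interest $954.75 → $35,053.06; payment $3,505.31; balance $31,547.75
Installment 3: opening $31,547.75; interest $883.34 → $32,431.09; payment $3,603.45; balance $28,827.64
Installment 4: opening $28,827.64; interest $807.17 → $29,634.81; payment $3,704.35; balance $25,930.46
Installment 5: opening $25,930.46; interest $726.05 → $26,656.51; payment $3,808.07; balance $22,848.44
Installment 6: opening $22,848.44; interest $639.76 → $23,488.20; payment $3,914.70; balance $19,573.50
Installment 7: opening $19,573.50; interest $548.06 → $20,121.56; payment $4,024.31; balance $16,097.25
Installment 8: opening $16,097.25; interest $450.72 → $16,547.97; payment $4,136.99; balance $12,410.98
Installment 9: opening $12,410.98; interest $347.51 → $12,758.49; payment $4,252.83; balance $8,505.66
Installment 10: opening $8,505.66; interest $238.16 → $8,743.82; payment $4,371.91; balance $4,371.91
Installment 11: opening $4,371.91; interest $122.41 → $4,494.32; payment $4,494.32; balance $0.00

$4,494.32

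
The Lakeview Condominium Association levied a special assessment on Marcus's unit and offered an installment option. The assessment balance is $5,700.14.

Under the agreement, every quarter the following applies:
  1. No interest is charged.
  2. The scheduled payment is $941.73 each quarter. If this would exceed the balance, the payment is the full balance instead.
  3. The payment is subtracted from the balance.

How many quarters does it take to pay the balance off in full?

7

# | Opening | Payment | End bal
1 | $5,700.14 | $941.73 | $4,758.41
2 | $4,758.41 | $941.73 | $3,816.68
3 | $3,816.68 | $941.73 | $2,874.95
4 | $2,874.95 | $941.73 | $1,933.22
5 | $1,933.22 | $941.73 | $991.49
6 | $991.49 | $941.73 | $49.76
7 | $49.76 | $49.76 | $0.00
Balance reaches $0.00 in quarter 7.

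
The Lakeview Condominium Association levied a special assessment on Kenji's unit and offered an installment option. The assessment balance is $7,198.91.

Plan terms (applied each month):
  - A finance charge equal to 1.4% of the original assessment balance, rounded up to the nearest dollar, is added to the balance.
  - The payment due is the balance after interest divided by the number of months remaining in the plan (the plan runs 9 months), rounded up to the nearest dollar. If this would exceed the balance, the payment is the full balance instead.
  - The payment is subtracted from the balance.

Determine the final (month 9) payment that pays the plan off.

$1,084.91

Month 1: $7,198.91 +$101.00 interest = $7,299.91; pay $812.00 → $6,487.91
Month 2: $6,487.91 +$101.00 interest = $6,588.91; pay $824.00 → $5,764.91
Month 3: $5,764.91 +$101.00 interest = $5,865.91; pay $838.00 → $5,027.91
Month 4: $5,027.91 +$101.00 interest = $5,128.91; pay $855.00 → $4,273.91
Month 5: $4,273.91 +$101.00 interest = $4,374.91; pay $875.00 → $3,499.91
Month 6: $3,499.91 +$101.00 interest = $3,600.91; pay $901.00 → $2,699.91
Month 7: $2,699.91 +$101.00 interest = $2,800.91; pay $934.00 → $1,866.91
Month 8: $1,866.91 +$101.00 interest = $1,967.91; pay $984.00 → $983.91
Month 9: $983.91 +$101.00 interest = $1,084.91; pay $1,084.91 → $0.00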